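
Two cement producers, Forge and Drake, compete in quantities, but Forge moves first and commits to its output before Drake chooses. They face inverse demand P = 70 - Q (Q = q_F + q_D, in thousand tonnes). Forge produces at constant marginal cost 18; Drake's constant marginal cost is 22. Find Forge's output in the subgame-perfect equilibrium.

Solve by backward induction. Given q_F, the follower Drake maximises π_D = (70 - q_F - q_D)q_D - 22q_D.
Follower FOC: 48 - q_F - 2q_D = 0, so q_D(q_F) = (48 - q_F)/2.
The leader anticipates this reaction. Substituting into P = 70 - Q gives P = 46 - (1/2)q_F, so π_F = (46 - (1/2)q_F)q_F - 18q_F.
Maximising: ∂π_F/∂q_F = 28 - q_F = 0, giving q_F = 28.
Then q_D = (48 - 28)/2 = 10.

28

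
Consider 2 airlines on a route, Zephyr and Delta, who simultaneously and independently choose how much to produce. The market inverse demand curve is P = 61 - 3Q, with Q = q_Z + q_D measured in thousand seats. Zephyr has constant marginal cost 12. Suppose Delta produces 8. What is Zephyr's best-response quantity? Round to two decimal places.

With the rival's output fixed at 8, Zephyr's profit is π_Z = (61 - 3·8 - 3q_Z)q_Z - (12q_Z) = (37 - 3q_Z)q_Z - (12q_Z).
∂π_Z/∂q_Z = 25 - 6q_Z = 0, so q_Z = 25/6.

4.17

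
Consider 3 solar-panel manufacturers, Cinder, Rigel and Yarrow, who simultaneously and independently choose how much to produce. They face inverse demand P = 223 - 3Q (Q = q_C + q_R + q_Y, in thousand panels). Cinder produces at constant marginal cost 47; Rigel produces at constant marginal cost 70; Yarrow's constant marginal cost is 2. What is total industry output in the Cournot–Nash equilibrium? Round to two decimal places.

45.83

Cinder's profit: π_C = (223 - 3Q)q_C - (47q_C). Setting ∂π_C/∂q_C = 0: 176 - 6q_C - 3(q_R + q_Y) = 0.
Rigel's profit: π_R = (223 - 3Q)q_R - (70q_R). Setting ∂π_R/∂q_R = 0: 153 - 6q_R - 3(q_C + q_Y) = 0.
Yarrow's profit: π_Y = (223 - 3Q)q_Y - (2q_Y). Setting ∂π_Y/∂q_Y = 0: 221 - 6q_Y - 3(q_C + q_R) = 0.
Summing all 3 equations gives 550 − 12Q = 0, hence Q = 275/6.
Back-substituting: q_C = (176 − 275/2)/3 = 77/6, q_R = (153 − 275/2)/3 = 31/6, q_Y = (221 − 275/2)/3 = 167/6.
Total output Q = 77/6 + 31/6 + 167/6 = 275/6.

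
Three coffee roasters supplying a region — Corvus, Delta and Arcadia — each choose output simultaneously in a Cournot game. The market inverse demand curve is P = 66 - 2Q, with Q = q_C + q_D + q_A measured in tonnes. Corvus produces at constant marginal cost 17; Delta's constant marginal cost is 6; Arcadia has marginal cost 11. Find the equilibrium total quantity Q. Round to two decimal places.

Corvus's profit: π_C = (66 - 2Q)q_C - (17q_C). Setting ∂π_C/∂q_C = 0: 49 - 4q_C - 2(q_D + q_A) = 0.
Delta's first-order condition: 60 - 4q_D - 2(q_C + q_A) = 0.
Arcadia's profit: π_A = (66 - 2Q)q_A - (11q_A). Setting ∂π_A/∂q_A = 0: 55 - 4q_A - 2(q_C + q_D) = 0.
Adding the 3 conditions: 164 − 4Q − 4Q = 0, i.e. Q = 41/2.
Back-substituting: q_C = (49 − 41)/2 = 4, q_D = (60 − 41)/2 = 19/2, q_A = (55 − 41)/2 = 7.
Total output Q = 4 + 19/2 + 7 = 41/2.

20.50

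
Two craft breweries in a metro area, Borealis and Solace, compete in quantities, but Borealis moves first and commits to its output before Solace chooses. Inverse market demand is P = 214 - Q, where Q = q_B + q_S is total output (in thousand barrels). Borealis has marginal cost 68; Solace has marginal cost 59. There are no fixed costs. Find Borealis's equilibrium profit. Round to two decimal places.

2346.13

The follower Solace best-responds to any q_B: π_S = (214 - Q)q_S - 59q_S.
Follower FOC: 155 - q_B - 2q_S = 0, so q_S(q_B) = (155 - q_B)/2.
The leader anticipates this reaction. Substituting into P = 214 - Q gives P = 273/2 - (1/2)q_B, so π_B = (273/2 - (1/2)q_B)q_B - 68q_B.
The leader's first-order condition 137/2 - q_B = 0 yields q_B = 137/2.
Then q_S = (155 - 137/2)/2 = 173/4.
Price P = 214 - 447/4 = 409/4.
Borealis's profit: (409/4 - 68)·(137/2) = 2346.1250.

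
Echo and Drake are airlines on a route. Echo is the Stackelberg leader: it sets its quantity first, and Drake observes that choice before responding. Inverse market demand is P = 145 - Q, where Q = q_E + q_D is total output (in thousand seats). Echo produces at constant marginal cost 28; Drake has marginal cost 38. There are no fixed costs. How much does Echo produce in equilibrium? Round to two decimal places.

63.50

Solve by backward induction. Given q_E, the follower Drake maximises π_D = (145 - q_E - q_D)q_D - 38q_D.
∂π_D/∂q_D = 107 - q_E - 2q_D = 0 gives the reaction function q_D = (107 - q_E)/2.
Echo substitutes q_D(q_E) into its own profit: π_E = q_E(145 - q_E - (107 - q_E)/2) - 28q_E = (183/2 - (1/2)q_E)q_E - 28q_E.
The leader's first-order condition 127/2 - q_E = 0 yields q_E = 127/2.
Then q_D = (107 - 127/2)/2 = 87/4.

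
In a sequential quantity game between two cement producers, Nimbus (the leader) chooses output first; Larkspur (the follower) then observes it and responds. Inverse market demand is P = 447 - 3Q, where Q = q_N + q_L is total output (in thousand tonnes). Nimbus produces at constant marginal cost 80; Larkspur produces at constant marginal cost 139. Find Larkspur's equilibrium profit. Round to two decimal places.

Solve by backward induction. Given q_N, the follower Larkspur maximises π_L = (447 - 3q_N - 3q_L)q_L - 139q_L.
∂π_L/∂q_L = 308 - 3q_N - 6q_L = 0 gives the reaction function q_L = (308 - 3q_N)/6.
The leader anticipates this reaction. Substituting into P = 447 - 3Q gives P = 293 - (3/2)q_N, so π_N = (293 - (3/2)q_N)q_N - 80q_N.
The leader's first-order condition 213 - 3q_N = 0 yields q_N = 71.
Then q_L = (308 - 3·71)/6 = 95/6.
Price P = 447 - 3·(521/6) = 373/2.
Larkspur's profit: (373/2 - 139)·(95/6) = 752.0833.

752.08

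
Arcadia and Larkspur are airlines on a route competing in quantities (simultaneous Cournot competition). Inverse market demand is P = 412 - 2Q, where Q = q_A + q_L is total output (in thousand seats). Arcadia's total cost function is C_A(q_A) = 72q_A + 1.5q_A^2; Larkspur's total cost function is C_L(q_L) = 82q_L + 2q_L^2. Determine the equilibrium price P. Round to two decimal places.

Arcadia's profit: π_A = (412 - 2Q)q_A - (72q_A + (3/2)q_A²). Setting ∂π_A/∂q_A = 0: 340 - 7q_A - 2(q_L) = 0.
Larkspur's first-order condition: 330 - 8q_L - 2(q_A) = 0.
Rearranging gives the reaction functions q_A = (340 - 2q_L)/7 and q_L = (330 - 2q_A)/8.
Solving the pair: q_A = 515/13, q_L = 815/26.
Total output Q = 1845/26, so price P = 412 - 2·(1845/26) = 270.0769.

270.08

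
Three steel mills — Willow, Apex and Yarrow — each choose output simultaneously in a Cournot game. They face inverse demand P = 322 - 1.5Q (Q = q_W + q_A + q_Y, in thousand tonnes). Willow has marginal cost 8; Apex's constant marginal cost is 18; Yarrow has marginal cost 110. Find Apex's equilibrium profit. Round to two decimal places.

6208.17

Willow's profit: π_W = (322 - 1.5Q)q_W - (8q_W). Setting ∂π_W/∂q_W = 0: 314 - 3q_W - (3/2)(q_A + q_Y) = 0.
Apex's profit: π_A = (322 - 1.5Q)q_A - (18q_A). Setting ∂π_A/∂q_A = 0: 304 - 3q_A - (3/2)(q_W + q_Y) = 0.
Yarrow's profit: π_Y = (322 - 1.5Q)q_Y - (110q_Y). Setting ∂π_Y/∂q_Y = 0: 212 - 3q_Y - (3/2)(q_W + q_A) = 0.
Summing all 3 equations gives 830 − 6Q = 0, hence Q = 415/3.
Back-substituting: q_W = (314 − 415/2)/(3/2) = 71, q_A = (304 − 415/2)/(3/2) = 193/3, q_Y = (212 − 415/2)/(3/2) = 3.
Price P = 322 - (3/2)·(415/3) = 229/2.
Apex's profit: (229/2 - 18)·(193/3) = 6208.1667.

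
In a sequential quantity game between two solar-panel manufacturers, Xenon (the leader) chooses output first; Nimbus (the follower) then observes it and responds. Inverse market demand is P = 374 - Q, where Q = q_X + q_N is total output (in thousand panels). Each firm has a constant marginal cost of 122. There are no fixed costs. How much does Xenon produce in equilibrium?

The follower Nimbus best-responds to any q_X: π_N = (374 - Q)q_N - 122q_N.
Follower FOC: 252 - q_X - 2q_N = 0, so q_N(q_X) = (252 - q_X)/2.
Xenon substitutes q_N(q_X) into its own profit: π_X = q_X(374 - q_X - (252 - q_X)/2) - 122q_X = (248 - (1/2)q_X)q_X - 122q_X.
Leader FOC: 126 - q_X = 0, so q_X = 126.
Then q_N = (252 - 126)/2 = 63.

126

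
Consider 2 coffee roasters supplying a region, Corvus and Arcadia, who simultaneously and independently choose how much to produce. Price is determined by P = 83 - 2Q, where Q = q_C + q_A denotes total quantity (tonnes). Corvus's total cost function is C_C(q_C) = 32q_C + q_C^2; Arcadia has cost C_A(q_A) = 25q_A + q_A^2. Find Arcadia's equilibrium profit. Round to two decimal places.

Corvus's profit: π_C = (83 - 2Q)q_C - (32q_C + q_C²). Setting ∂π_C/∂q_C = 0: 51 - 6q_C - 2(q_A) = 0.
Arcadia's first-order condition: 58 - 6q_A - 2(q_C) = 0.
Best responses: q_C = (51 - 2q_A)/6, q_A = (58 - 2q_C)/6.
Substituting one into the other gives q_C = 95/16 and q_A = 123/16.
Price P = 83 - 2·(109/8) = 223/4.
Arcadia's profit: (223/4)·(123/16) - 25·(123/16) - (123/16)² = 177.2930.

177.29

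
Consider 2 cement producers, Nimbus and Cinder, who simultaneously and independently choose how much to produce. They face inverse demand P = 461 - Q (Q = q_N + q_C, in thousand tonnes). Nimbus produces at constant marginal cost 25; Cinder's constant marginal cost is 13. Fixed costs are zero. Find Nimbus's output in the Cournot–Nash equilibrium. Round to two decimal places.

141.33

Nimbus's profit: π_N = (461 - Q)q_N - (25q_N). Setting ∂π_N/∂q_N = 0: 436 - 2q_N - (q_C) = 0.
Cinder's first-order condition: 448 - 2q_C - (q_N) = 0.
Rearranging gives the reaction functions q_N = (436 - q_C)/2 and q_C = (448 - q_N)/2.
Solving the pair: q_N = 424/3, q_C = 460/3.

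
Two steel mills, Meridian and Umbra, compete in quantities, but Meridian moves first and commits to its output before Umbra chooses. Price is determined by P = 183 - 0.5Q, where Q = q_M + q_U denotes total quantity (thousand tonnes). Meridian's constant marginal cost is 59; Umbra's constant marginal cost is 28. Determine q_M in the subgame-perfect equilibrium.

93

Solve by backward induction. Given q_M, the follower Umbra maximises π_U = (183 - (1/2)q_M - (1/2)q_U)q_U - 28q_U.
∂π_U/∂q_U = 155 - (1/2)q_M - q_U = 0 gives the reaction function q_U = (155 - (1/2)q_M).
The leader anticipates this reaction. Substituting into P = 183 - 0.5Q gives P = 211/2 - (1/4)q_M, so π_M = (211/2 - (1/4)q_M)q_M - 59q_M.
Leader FOC: 93/2 - (1/2)q_M = 0, so q_M = 93.
Then q_U = (155 - (1/2)·93) = 217/2.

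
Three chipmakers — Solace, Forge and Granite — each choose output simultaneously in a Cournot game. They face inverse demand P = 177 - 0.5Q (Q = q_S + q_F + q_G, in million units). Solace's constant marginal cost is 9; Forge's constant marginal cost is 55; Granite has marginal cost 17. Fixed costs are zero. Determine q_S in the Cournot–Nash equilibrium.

Solace's profit: π_S = (177 - 0.5Q)q_S - (9q_S). Setting ∂π_S/∂q_S = 0: 168 - q_S - (1/2)(q_F + q_G) = 0.
Forge's profit: π_F = (177 - 0.5Q)q_F - (55q_F). Setting ∂π_F/∂q_F = 0: 122 - q_F - (1/2)(q_S + q_G) = 0.
Granite's first-order condition: 160 - q_G - (1/2)(q_S + q_F) = 0.
Summing all 3 equations gives 450 − 2Q = 0, hence Q = 225.
Back-substituting: q_S = (168 − 225/2)/(1/2) = 111, q_F = (122 − 225/2)/(1/2) = 19, q_G = (160 − 225/2)/(1/2) = 95.

111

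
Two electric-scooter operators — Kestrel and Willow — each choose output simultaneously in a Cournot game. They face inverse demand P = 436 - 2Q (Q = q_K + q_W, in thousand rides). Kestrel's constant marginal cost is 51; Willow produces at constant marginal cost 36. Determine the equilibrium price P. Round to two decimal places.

Kestrel's profit: π_K = (436 - 2Q)q_K - (51q_K). Setting ∂π_K/∂q_K = 0: 385 - 4q_K - 2(q_W) = 0.
Willow's first-order condition: 400 - 4q_W - 2(q_K) = 0.
Rearranging gives the reaction functions q_K = (385 - 2q_W)/4 and q_W = (400 - 2q_K)/4.
Solving the pair: q_K = 185/3, q_W = 415/6.
Total output Q = 785/6, so price P = 436 - 2·(785/6) = 523/3.

174.33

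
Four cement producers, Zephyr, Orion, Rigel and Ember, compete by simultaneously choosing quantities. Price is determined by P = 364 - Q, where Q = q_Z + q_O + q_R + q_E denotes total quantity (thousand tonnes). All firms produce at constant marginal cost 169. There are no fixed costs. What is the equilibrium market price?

A representative firm's profit is π_i = q_i(364 - Q) - 169q_i.
First-order condition (treating rivals' output as given): 195 - 2q_i - Σ_{j≠i} q_j = 0.
By symmetry each firm produces the same amount; substituting Σ_{j≠i} q_j = 3q_i yields q_i = 195/5 = 39.
Total output Q = 156, so price P = 364 - 156 = 208.

208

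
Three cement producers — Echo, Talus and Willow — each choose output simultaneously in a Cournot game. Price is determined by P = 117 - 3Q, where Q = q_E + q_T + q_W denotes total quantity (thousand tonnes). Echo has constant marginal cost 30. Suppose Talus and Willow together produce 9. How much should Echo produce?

10

With rivals' combined output fixed at 9, Echo's profit is π_E = (117 - 3·9 - 3q_E)q_E - (30q_E) = (90 - 3q_E)q_E - (30q_E).
∂π_E/∂q_E = 60 - 6q_E = 0, so q_E = 10.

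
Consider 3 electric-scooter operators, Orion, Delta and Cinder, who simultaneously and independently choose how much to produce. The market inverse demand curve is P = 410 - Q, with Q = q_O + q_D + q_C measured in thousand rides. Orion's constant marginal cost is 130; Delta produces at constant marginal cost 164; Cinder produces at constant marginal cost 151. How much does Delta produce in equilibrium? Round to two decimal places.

49.75

Orion's profit: π_O = (410 - Q)q_O - (130q_O). Setting ∂π_O/∂q_O = 0: 280 - 2q_O - (q_D + q_C) = 0.
Delta's profit: π_D = (410 - Q)q_D - (164q_D). Setting ∂π_D/∂q_D = 0: 246 - 2q_D - (q_O + q_C) = 0.
Cinder's profit: π_C = (410 - Q)q_C - (151q_C). Setting ∂π_C/∂q_C = 0: 259 - 2q_C - (q_O + q_D) = 0.
Summing all 3 equations gives 785 − 4Q = 0, hence Q = 785/4.
Back-substituting: q_O = (280 − 785/4) = 335/4, q_D = (246 − 785/4) = 199/4, q_C = (259 − 785/4) = 251/4.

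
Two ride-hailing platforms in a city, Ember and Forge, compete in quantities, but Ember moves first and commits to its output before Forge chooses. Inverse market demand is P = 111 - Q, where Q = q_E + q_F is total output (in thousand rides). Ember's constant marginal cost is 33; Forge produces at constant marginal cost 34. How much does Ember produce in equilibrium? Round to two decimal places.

39.50

The follower Forge best-responds to any q_E: π_F = (111 - Q)q_F - 34q_F.
Follower FOC: 77 - q_E - 2q_F = 0, so q_F(q_E) = (77 - q_E)/2.
Ember substitutes q_F(q_E) into its own profit: π_E = q_E(111 - q_E - (77 - q_E)/2) - 33q_E = (145/2 - (1/2)q_E)q_E - 33q_E.
Leader FOC: 79/2 - q_E = 0, so q_E = 79/2.
Then q_F = (77 - 79/2)/2 = 75/4.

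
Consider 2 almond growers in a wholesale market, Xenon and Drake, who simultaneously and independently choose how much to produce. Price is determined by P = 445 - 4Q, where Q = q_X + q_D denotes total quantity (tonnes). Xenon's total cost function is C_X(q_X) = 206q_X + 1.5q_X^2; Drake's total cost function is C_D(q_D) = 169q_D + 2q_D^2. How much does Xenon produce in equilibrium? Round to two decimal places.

15.21

Xenon's profit: π_X = (445 - 4Q)q_X - (206q_X + (3/2)q_X²). Setting ∂π_X/∂q_X = 0: 239 - 11q_X - 4(q_D) = 0.
Drake's first-order condition: 276 - 12q_D - 4(q_X) = 0.
So q_X = (239 - 4q_D)/11 and q_D = (276 - 4q_X)/12.
Substituting one into the other gives q_X = 441/29 and q_D = 520/29.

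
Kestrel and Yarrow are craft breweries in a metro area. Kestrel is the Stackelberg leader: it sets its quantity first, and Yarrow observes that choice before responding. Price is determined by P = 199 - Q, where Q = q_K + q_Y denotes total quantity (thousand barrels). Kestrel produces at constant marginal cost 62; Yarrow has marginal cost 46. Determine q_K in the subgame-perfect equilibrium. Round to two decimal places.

60.50

Solve by backward induction. Given q_K, the follower Yarrow maximises π_Y = (199 - q_K - q_Y)q_Y - 46q_Y.
∂π_Y/∂q_Y = 153 - q_K - 2q_Y = 0 gives the reaction function q_Y = (153 - q_K)/2.
The leader anticipates this reaction. Substituting into P = 199 - Q gives P = 245/2 - (1/2)q_K, so π_K = (245/2 - (1/2)q_K)q_K - 62q_K.
Maximising: ∂π_K/∂q_K = 121/2 - q_K = 0, giving q_K = 121/2.
Then q_Y = (153 - 121/2)/2 = 185/4.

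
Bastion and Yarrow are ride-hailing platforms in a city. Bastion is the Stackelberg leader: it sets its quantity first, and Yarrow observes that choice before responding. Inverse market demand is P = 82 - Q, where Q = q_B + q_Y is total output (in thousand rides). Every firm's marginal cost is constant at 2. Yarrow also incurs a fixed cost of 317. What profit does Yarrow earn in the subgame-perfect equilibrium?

The follower Yarrow best-responds to any q_B: π_Y = (82 - Q)q_Y - 2q_Y.
∂π_Y/∂q_Y = 80 - q_B - 2q_Y = 0 gives the reaction function q_Y = (80 - q_B)/2.
Bastion substitutes q_Y(q_B) into its own profit: π_B = q_B(82 - q_B - (80 - q_B)/2) - 2q_B = (42 - (1/2)q_B)q_B - 2q_B.
The leader's first-order condition 40 - q_B = 0 yields q_B = 40.
Then q_Y = (80 - 40)/2 = 20.
Price P = 82 - 60 = 22.
Yarrow's profit: (22 - 2)·20 - 317 = 83.

83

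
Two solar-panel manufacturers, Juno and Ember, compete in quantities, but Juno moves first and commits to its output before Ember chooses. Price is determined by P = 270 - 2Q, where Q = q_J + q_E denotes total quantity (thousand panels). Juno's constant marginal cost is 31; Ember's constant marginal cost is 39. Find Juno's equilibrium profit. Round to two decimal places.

The follower Ember best-responds to any q_J: π_E = (270 - 2Q)q_E - 39q_E.
∂π_E/∂q_E = 231 - 2q_J - 4q_E = 0 gives the reaction function q_E = (231 - 2q_J)/4.
The leader anticipates this reaction. Substituting into P = 270 - 2Q gives P = 309/2 - q_J, so π_J = (309/2 - q_J)q_J - 31q_J.
The leader's first-order condition 247/2 - 2q_J = 0 yields q_J = 247/4.
Then q_E = (231 - 2·(247/4))/4 = 215/8.
Price P = 270 - 2·(709/8) = 371/4.
Juno's profit: (371/4 - 31)·(247/4) = 3813.0625.

3813.06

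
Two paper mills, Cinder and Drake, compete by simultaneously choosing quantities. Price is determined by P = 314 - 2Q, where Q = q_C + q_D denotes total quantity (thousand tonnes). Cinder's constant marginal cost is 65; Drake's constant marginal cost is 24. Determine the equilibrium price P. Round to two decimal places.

134.33

Cinder's profit: π_C = (314 - 2Q)q_C - (65q_C). Setting ∂π_C/∂q_C = 0: 249 - 4q_C - 2(q_D) = 0.
Drake's first-order condition: 290 - 4q_D - 2(q_C) = 0.
Rearranging gives the reaction functions q_C = (249 - 2q_D)/4 and q_D = (290 - 2q_C)/4.
Solving the pair: q_C = 104/3, q_D = 331/6.
Total output Q = 539/6, so price P = 314 - 2·(539/6) = 403/3.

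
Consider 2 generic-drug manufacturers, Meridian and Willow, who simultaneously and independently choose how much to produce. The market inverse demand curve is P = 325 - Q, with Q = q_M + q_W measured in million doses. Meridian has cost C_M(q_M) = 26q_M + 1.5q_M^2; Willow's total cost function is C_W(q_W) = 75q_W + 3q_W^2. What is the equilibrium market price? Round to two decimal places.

Meridian's profit: π_M = (325 - Q)q_M - (26q_M + (3/2)q_M²). Setting ∂π_M/∂q_M = 0: 299 - 5q_M - (q_W) = 0.
Willow's first-order condition: 250 - 8q_W - (q_M) = 0.
So q_M = (299 - q_W)/5 and q_W = (250 - q_M)/8.
Substituting one into the other gives q_M = 714/13 and q_W = 317/13.
Total output Q = 1031/13, so price P = 325 - 1031/13 = 245.6923.

245.69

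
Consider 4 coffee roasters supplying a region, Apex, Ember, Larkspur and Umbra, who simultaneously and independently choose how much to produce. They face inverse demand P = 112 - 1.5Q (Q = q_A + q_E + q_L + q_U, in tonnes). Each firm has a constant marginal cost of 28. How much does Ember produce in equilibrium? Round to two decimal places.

11.20

Each firm earns π_i = (112 - 1.5Q)q_i - 28q_i.
First-order condition (treating rivals' output as given): 84 - 3q_i - (3/2)·Σ_{j≠i} q_j = 0.
With identical firms every q_j equals q_i, so Σ_{j≠i} q_j = 3q_i and 84 = (15/2)q_i, giving q_i = 56/5.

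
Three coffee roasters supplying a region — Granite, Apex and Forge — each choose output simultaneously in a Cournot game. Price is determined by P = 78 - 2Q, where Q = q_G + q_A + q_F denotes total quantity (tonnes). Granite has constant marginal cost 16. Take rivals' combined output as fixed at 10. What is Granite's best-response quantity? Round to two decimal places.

10.50

With rivals' combined output fixed at 10, Granite's profit is π_G = (78 - 2·10 - 2q_G)q_G - (16q_G) = (58 - 2q_G)q_G - (16q_G).
∂π_G/∂q_G = 42 - 4q_G = 0, so q_G = 21/2.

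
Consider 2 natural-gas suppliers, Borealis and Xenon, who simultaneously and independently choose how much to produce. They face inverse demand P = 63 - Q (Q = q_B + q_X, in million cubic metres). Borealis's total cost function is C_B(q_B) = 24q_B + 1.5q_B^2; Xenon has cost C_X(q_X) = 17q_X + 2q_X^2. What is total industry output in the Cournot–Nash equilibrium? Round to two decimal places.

Borealis's profit: π_B = (63 - Q)q_B - (24q_B + (3/2)q_B²). Setting ∂π_B/∂q_B = 0: 39 - 5q_B - (q_X) = 0.
Xenon's first-order condition: 46 - 6q_X - (q_B) = 0.
Rearranging gives the reaction functions q_B = (39 - q_X)/5 and q_X = (46 - q_B)/6.
Substituting one into the other gives q_B = 188/29 and q_X = 191/29.
Total output Q = 188/29 + 191/29 = 379/29.

13.07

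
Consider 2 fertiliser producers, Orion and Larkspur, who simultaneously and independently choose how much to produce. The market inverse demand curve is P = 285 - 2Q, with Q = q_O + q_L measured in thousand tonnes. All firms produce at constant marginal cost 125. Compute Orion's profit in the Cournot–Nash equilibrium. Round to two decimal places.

A representative firm's profit is π_i = q_i(285 - 2Q) - 125q_i.
Setting ∂π_i/∂q_i = 0 with rivals' quantities fixed: 160 - 4q_i - 2q_j = 0.
By symmetry each firm produces the same amount; substituting q_j = q_i yields q_i = 160/6 = 80/3.
Price P = 285 - 2·(160/3) = 535/3.
Orion's profit: (535/3 - 125)·(80/3) = 1422.2222.

1422.22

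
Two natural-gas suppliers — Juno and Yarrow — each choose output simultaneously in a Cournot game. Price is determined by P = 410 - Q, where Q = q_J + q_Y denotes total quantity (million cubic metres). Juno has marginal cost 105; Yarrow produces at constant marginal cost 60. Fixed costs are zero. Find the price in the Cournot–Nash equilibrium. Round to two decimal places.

191.67

Juno's profit: π_J = (410 - Q)q_J - (105q_J). Setting ∂π_J/∂q_J = 0: 305 - 2q_J - (q_Y) = 0.
Yarrow's profit: π_Y = (410 - Q)q_Y - (60q_Y). Setting ∂π_Y/∂q_Y = 0: 350 - 2q_Y - (q_J) = 0.
Rearranging gives the reaction functions q_J = (305 - q_Y)/2 and q_Y = (350 - q_J)/2.
Substituting one into the other gives q_J = 260/3 and q_Y = 395/3.
Total output Q = 655/3, so price P = 410 - 655/3 = 575/3.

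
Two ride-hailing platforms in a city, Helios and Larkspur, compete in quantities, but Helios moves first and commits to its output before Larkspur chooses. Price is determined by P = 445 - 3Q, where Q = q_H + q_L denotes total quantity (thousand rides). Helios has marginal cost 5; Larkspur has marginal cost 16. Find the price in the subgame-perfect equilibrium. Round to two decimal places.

Solve by backward induction. Given q_H, the follower Larkspur maximises π_L = (445 - 3q_H - 3q_L)q_L - 16q_L.
Setting the follower's marginal profit to zero, 429 - 3q_H - 6q_L = 0, i.e. q_L = (429 - 3q_H)/6.
Helios substitutes q_L(q_H) into its own profit: π_H = q_H(445 - 3q_H - (429 - 3q_H)/2) - 5q_H = (461/2 - (3/2)q_H)q_H - 5q_H.
The leader's first-order condition 451/2 - 3q_H = 0 yields q_H = 451/6.
Then q_L = (429 - 3·(451/6))/6 = 407/12.
Total output Q = 1309/12, so price P = 445 - 3·(1309/12) = 471/4.

117.75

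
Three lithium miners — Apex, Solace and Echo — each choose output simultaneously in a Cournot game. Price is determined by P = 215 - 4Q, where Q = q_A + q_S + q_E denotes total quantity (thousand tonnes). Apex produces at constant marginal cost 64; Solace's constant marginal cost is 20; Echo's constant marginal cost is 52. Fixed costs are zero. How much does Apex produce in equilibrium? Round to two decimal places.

Apex's profit: π_A = (215 - 4Q)q_A - (64q_A). Setting ∂π_A/∂q_A = 0: 151 - 8q_A - 4(q_S + q_E) = 0.
Solace's profit: π_S = (215 - 4Q)q_S - (20q_S). Setting ∂π_S/∂q_S = 0: 195 - 8q_S - 4(q_A + q_E) = 0.
Echo's profit: π_E = (215 - 4Q)q_E - (52q_E). Setting ∂π_E/∂q_E = 0: 163 - 8q_E - 4(q_A + q_S) = 0.
Adding the 3 first-order conditions: 509 − 16Q = 0, so Q = 509/16.
Back-substituting: q_A = (151 − 509/4)/4 = 95/16, q_S = (195 − 509/4)/4 = 271/16, q_E = (163 − 509/4)/4 = 143/16.

5.94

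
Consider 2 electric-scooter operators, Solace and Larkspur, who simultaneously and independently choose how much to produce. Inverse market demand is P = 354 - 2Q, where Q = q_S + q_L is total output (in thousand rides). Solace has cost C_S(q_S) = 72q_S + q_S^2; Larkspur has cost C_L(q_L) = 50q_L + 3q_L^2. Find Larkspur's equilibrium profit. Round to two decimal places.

2531.25

Solace's profit: π_S = (354 - 2Q)q_S - (72q_S + q_S²). Setting ∂π_S/∂q_S = 0: 282 - 6q_S - 2(q_L) = 0.
Larkspur's profit: π_L = (354 - 2Q)q_L - (50q_L + 3q_L²). Setting ∂π_L/∂q_L = 0: 304 - 10q_L - 2(q_S) = 0.
So q_S = (282 - 2q_L)/6 and q_L = (304 - 2q_S)/10.
Solving the pair: q_S = 79/2, q_L = 45/2.
Price P = 354 - 2·62 = 230.
Larkspur's profit: 230·(45/2) - 50·(45/2) - 3(45/2)² = 2531.2500.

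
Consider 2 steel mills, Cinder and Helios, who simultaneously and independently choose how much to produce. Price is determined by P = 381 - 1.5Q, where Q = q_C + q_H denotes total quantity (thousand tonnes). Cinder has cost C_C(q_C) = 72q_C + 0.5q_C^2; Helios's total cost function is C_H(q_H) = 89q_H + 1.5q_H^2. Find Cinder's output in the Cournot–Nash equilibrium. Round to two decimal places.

Cinder's profit: π_C = (381 - 1.5Q)q_C - (72q_C + (1/2)q_C²). Setting ∂π_C/∂q_C = 0: 309 - 4q_C - (3/2)(q_H) = 0.
Helios's first-order condition: 292 - 6q_H - (3/2)(q_C) = 0.
Rearranging gives the reaction functions q_C = (309 - (3/2)q_H)/4 and q_H = (292 - (3/2)q_C)/6.
Solving the pair: q_C = 1888/29, q_H = 32.3908.

65.10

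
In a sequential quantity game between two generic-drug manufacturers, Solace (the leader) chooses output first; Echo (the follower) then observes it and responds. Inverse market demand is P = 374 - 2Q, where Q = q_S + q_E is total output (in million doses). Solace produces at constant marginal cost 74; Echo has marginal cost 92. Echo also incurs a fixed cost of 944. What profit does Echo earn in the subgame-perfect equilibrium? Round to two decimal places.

947.13

The follower Echo best-responds to any q_S: π_E = (374 - 2Q)q_E - 92q_E.
Setting the follower's marginal profit to zero, 282 - 2q_S - 4q_E = 0, i.e. q_E = (282 - 2q_S)/4.
Solace substitutes q_E(q_S) into its own profit: π_S = q_S(374 - 2q_S - (282 - 2q_S)/2) - 74q_S = (233 - q_S)q_S - 74q_S.
Maximising: ∂π_S/∂q_S = 159 - 2q_S = 0, giving q_S = 159/2.
Then q_E = (282 - 2·(159/2))/4 = 123/4.
Price P = 374 - 2·(441/4) = 307/2.
Echo's profit: (307/2 - 92)·(123/4) - 944 = 947.1250.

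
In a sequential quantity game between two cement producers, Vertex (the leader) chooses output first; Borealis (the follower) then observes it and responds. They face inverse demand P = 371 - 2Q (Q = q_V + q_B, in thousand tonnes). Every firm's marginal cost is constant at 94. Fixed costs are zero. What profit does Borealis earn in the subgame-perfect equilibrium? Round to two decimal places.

2397.78

The follower Borealis best-responds to any q_V: π_B = (371 - 2Q)q_B - 94q_B.
∂π_B/∂q_B = 277 - 2q_V - 4q_B = 0 gives the reaction function q_B = (277 - 2q_V)/4.
The leader anticipates this reaction. Substituting into P = 371 - 2Q gives P = 465/2 - q_V, so π_V = (465/2 - q_V)q_V - 94q_V.
The leader's first-order condition 277/2 - 2q_V = 0 yields q_V = 277/4.
Then q_B = (277 - 2·(277/4))/4 = 277/8.
Price P = 371 - 2·(831/8) = 653/4.
Borealis's profit: (653/4 - 94)·(277/8) = 2397.7813.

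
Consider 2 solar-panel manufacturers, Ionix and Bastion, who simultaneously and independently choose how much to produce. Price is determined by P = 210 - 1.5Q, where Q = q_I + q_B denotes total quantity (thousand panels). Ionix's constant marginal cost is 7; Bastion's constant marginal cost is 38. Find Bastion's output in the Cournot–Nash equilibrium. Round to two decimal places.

Ionix's profit: π_I = (210 - 1.5Q)q_I - (7q_I). Setting ∂π_I/∂q_I = 0: 203 - 3q_I - (3/2)(q_B) = 0.
Bastion's profit: π_B = (210 - 1.5Q)q_B - (38q_B). Setting ∂π_B/∂q_B = 0: 172 - 3q_B - (3/2)(q_I) = 0.
Rearranging gives the reaction functions q_I = (203 - (3/2)q_B)/3 and q_B = (172 - (3/2)q_I)/3.
Substituting one into the other gives q_I = 52 and q_B = 94/3.

31.33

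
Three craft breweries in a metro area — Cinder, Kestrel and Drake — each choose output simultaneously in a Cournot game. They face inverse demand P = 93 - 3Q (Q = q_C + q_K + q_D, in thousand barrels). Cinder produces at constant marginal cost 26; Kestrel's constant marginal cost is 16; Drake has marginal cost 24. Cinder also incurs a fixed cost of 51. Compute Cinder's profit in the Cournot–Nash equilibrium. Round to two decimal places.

12.02

Cinder's profit: π_C = (93 - 3Q)q_C - (26q_C). Setting ∂π_C/∂q_C = 0: 67 - 6q_C - 3(q_K + q_D) = 0.
Kestrel's profit: π_K = (93 - 3Q)q_K - (16q_K). Setting ∂π_K/∂q_K = 0: 77 - 6q_K - 3(q_C + q_D) = 0.
Drake's profit: π_D = (93 - 3Q)q_D - (24q_D). Setting ∂π_D/∂q_D = 0: 69 - 6q_D - 3(q_C + q_K) = 0.
Adding the 3 first-order conditions: 213 − 12Q = 0, so Q = 71/4.
Back-substituting: q_C = (67 − 213/4)/3 = 55/12, q_K = (77 − 213/4)/3 = 95/12, q_D = (69 − 213/4)/3 = 21/4.
Price P = 93 - 3·(71/4) = 159/4.
Cinder's profit: (159/4 - 26)·(55/12) - 51 = 577/48.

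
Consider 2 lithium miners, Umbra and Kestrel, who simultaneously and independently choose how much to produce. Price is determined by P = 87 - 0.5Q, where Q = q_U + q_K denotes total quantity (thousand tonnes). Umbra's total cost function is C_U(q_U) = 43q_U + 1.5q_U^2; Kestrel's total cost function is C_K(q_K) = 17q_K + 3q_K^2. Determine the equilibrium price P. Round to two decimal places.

Umbra's profit: π_U = (87 - 0.5Q)q_U - (43q_U + (3/2)q_U²). Setting ∂π_U/∂q_U = 0: 44 - 4q_U - (1/2)(q_K) = 0.
Kestrel's profit: π_K = (87 - 0.5Q)q_K - (17q_K + 3q_K²). Setting ∂π_K/∂q_K = 0: 70 - 7q_K - (1/2)(q_U) = 0.
So q_U = (44 - (1/2)q_K)/4 and q_K = (70 - (1/2)q_U)/7.
Solving the pair: q_U = 364/37, q_K = 344/37.
Total output Q = 708/37, so price P = 87 - (1/2)·(708/37) = 77.4324.

77.43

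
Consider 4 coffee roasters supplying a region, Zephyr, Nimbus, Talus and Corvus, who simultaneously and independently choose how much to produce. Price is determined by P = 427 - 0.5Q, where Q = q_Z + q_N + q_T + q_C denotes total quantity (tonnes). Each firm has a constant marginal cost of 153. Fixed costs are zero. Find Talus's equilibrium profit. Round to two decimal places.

A representative firm's profit is π_i = q_i(427 - 0.5Q) - 153q_i.
Setting ∂π_i/∂q_i = 0 with rivals' quantities fixed: 274 - q_i - (1/2)·Σ_{j≠i} q_j = 0.
By symmetry each firm produces the same amount; substituting Σ_{j≠i} q_j = 3q_i yields q_i = 274/(5/2) = 548/5.
Price P = 427 - (1/2)·438.4000 = 1039/5.
Talus's profit: (1039/5 - 153)·(548/5) = 6006.0800.

6006.08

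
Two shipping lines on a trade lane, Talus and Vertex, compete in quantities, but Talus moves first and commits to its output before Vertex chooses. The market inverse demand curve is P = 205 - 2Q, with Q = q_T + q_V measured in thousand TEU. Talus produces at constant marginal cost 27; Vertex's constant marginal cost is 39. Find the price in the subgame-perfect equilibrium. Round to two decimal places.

Solve by backward induction. Given q_T, the follower Vertex maximises π_V = (205 - 2q_T - 2q_V)q_V - 39q_V.
∂π_V/∂q_V = 166 - 2q_T - 4q_V = 0 gives the reaction function q_V = (166 - 2q_T)/4.
The leader anticipates this reaction. Substituting into P = 205 - 2Q gives P = 122 - q_T, so π_T = (122 - q_T)q_T - 27q_T.
Leader FOC: 95 - 2q_T = 0, so q_T = 95/2.
Then q_V = (166 - 2·(95/2))/4 = 71/4.
Total output Q = 261/4, so price P = 205 - 2·(261/4) = 149/2.

74.50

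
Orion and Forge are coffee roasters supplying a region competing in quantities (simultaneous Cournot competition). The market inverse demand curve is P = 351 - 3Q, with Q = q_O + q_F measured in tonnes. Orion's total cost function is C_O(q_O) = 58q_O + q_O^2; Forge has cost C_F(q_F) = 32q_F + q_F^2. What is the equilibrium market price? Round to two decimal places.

184.09

Orion's profit: π_O = (351 - 3Q)q_O - (58q_O + q_O²). Setting ∂π_O/∂q_O = 0: 293 - 8q_O - 3(q_F) = 0.
Forge's profit: π_F = (351 - 3Q)q_F - (32q_F + q_F²). Setting ∂π_F/∂q_F = 0: 319 - 8q_F - 3(q_O) = 0.
Rearranging gives the reaction functions q_O = (293 - 3q_F)/8 and q_F = (319 - 3q_O)/8.
Solving the pair: q_O = 1387/55, q_F = 1673/55.
Total output Q = 612/11, so price P = 351 - 3·(612/11) = 184.0909.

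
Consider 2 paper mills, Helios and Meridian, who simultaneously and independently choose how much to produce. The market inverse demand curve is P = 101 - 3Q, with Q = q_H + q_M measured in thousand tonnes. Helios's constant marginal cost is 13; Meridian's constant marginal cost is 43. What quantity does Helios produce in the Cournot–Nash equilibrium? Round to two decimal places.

Helios's profit: π_H = (101 - 3Q)q_H - (13q_H). Setting ∂π_H/∂q_H = 0: 88 - 6q_H - 3(q_M) = 0.
Meridian's profit: π_M = (101 - 3Q)q_M - (43q_M). Setting ∂π_M/∂q_M = 0: 58 - 6q_M - 3(q_H) = 0.
Rearranging gives the reaction functions q_H = (88 - 3q_M)/6 and q_M = (58 - 3q_H)/6.
Substituting one into the other gives q_H = 118/9 and q_M = 28/9.

13.11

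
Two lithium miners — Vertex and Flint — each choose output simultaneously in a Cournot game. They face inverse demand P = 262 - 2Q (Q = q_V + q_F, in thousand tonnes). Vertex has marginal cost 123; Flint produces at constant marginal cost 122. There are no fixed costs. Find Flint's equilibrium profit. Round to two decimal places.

1104.50

Vertex's profit: π_V = (262 - 2Q)q_V - (123q_V). Setting ∂π_V/∂q_V = 0: 139 - 4q_V - 2(q_F) = 0.
Flint's first-order condition: 140 - 4q_F - 2(q_V) = 0.
Rearranging gives the reaction functions q_V = (139 - 2q_F)/4 and q_F = (140 - 2q_V)/4.
Substituting one into the other gives q_V = 23 and q_F = 47/2.
Price P = 262 - 2·(93/2) = 169.
Flint's profit: (169 - 122)·(47/2) = 1104.5000.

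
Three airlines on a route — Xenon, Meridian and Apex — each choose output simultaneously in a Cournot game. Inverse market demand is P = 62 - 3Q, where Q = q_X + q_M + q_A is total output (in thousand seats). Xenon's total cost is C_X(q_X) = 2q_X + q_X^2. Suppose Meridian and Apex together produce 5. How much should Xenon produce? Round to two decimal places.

With rivals' combined output fixed at 5, Xenon's profit is π_X = (62 - 3·5 - 3q_X)q_X - (2q_X + q_X²) = (47 - 3q_X)q_X - (2q_X + q_X²).
∂π_X/∂q_X = 45 - 8q_X = 0, so q_X = 45/8.

5.63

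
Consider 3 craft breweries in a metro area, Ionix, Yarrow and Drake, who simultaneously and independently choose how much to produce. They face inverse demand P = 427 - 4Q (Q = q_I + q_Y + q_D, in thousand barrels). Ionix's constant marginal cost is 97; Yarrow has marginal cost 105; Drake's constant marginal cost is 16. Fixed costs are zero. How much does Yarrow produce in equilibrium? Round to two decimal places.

Ionix's profit: π_I = (427 - 4Q)q_I - (97q_I). Setting ∂π_I/∂q_I = 0: 330 - 8q_I - 4(q_Y + q_D) = 0.
Yarrow's profit: π_Y = (427 - 4Q)q_Y - (105q_Y). Setting ∂π_Y/∂q_Y = 0: 322 - 8q_Y - 4(q_I + q_D) = 0.
Drake's first-order condition: 411 - 8q_D - 4(q_I + q_Y) = 0.
Summing all 3 equations gives 1063 − 16Q = 0, hence Q = 1063/16.
Back-substituting: q_I = (330 − 1063/4)/4 = 257/16, q_Y = (322 − 1063/4)/4 = 225/16, q_D = (411 − 1063/4)/4 = 581/16.

14.06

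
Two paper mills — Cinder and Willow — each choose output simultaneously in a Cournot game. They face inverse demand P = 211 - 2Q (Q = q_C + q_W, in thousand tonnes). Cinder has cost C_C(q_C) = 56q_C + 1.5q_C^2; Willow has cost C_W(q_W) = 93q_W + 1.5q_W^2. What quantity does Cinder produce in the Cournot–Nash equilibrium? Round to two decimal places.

18.87

Cinder's profit: π_C = (211 - 2Q)q_C - (56q_C + (3/2)q_C²). Setting ∂π_C/∂q_C = 0: 155 - 7q_C - 2(q_W) = 0.
Willow's profit: π_W = (211 - 2Q)q_W - (93q_W + (3/2)q_W²). Setting ∂π_W/∂q_W = 0: 118 - 7q_W - 2(q_C) = 0.
So q_C = (155 - 2q_W)/7 and q_W = (118 - 2q_C)/7.
Solving the pair: q_C = 283/15, q_W = 172/15.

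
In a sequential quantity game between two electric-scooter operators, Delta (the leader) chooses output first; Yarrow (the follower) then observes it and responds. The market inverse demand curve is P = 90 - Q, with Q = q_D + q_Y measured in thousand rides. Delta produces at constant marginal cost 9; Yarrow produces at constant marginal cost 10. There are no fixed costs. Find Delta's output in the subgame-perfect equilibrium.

The follower Yarrow best-responds to any q_D: π_Y = (90 - Q)q_Y - 10q_Y.
∂π_Y/∂q_Y = 80 - q_D - 2q_Y = 0 gives the reaction function q_Y = (80 - q_D)/2.
Delta substitutes q_Y(q_D) into its own profit: π_D = q_D(90 - q_D - (80 - q_D)/2) - 9q_D = (50 - (1/2)q_D)q_D - 9q_D.
The leader's first-order condition 41 - q_D = 0 yields q_D = 41.
Then q_Y = (80 - 41)/2 = 39/2.

41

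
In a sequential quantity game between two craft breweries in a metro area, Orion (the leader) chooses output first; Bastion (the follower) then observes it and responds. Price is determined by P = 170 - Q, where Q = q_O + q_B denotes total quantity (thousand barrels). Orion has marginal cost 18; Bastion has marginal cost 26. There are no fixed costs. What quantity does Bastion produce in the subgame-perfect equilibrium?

The follower Bastion best-responds to any q_O: π_B = (170 - Q)q_B - 26q_B.
Follower FOC: 144 - q_O - 2q_B = 0, so q_B(q_O) = (144 - q_O)/2.
Orion substitutes q_B(q_O) into its own profit: π_O = q_O(170 - q_O - (144 - q_O)/2) - 18q_O = (98 - (1/2)q_O)q_O - 18q_O.
Leader FOC: 80 - q_O = 0, so q_O = 80.
Then q_B = (144 - 80)/2 = 32.

32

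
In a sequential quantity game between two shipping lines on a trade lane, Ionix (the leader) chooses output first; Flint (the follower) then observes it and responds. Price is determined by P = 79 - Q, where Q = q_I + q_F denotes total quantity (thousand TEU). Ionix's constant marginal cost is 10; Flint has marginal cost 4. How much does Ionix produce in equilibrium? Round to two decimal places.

Solve by backward induction. Given q_I, the follower Flint maximises π_F = (79 - q_I - q_F)q_F - 4q_F.
∂π_F/∂q_F = 75 - q_I - 2q_F = 0 gives the reaction function q_F = (75 - q_I)/2.
Ionix substitutes q_F(q_I) into its own profit: π_I = q_I(79 - q_I - (75 - q_I)/2) - 10q_I = (83/2 - (1/2)q_I)q_I - 10q_I.
Leader FOC: 63/2 - q_I = 0, so q_I = 63/2.
Then q_F = (75 - 63/2)/2 = 87/4.

31.50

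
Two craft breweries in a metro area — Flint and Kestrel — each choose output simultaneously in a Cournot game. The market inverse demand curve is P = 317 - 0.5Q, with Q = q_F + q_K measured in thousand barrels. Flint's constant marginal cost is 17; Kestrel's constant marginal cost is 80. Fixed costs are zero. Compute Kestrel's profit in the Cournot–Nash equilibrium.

6728

Flint's profit: π_F = (317 - 0.5Q)q_F - (17q_F). Setting ∂π_F/∂q_F = 0: 300 - q_F - (1/2)(q_K) = 0.
Kestrel's first-order condition: 237 - q_K - (1/2)(q_F) = 0.
Best responses: q_F = (300 - (1/2)q_K), q_K = (237 - (1/2)q_F).
Solving the pair: q_F = 242, q_K = 116.
Price P = 317 - (1/2)·358 = 138.
Kestrel's profit: (138 - 80)·116 = 6728.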